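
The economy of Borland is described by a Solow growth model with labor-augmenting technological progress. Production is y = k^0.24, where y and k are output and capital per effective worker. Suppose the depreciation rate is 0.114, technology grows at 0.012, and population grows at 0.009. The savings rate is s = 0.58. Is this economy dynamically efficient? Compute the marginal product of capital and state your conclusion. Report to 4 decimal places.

dynamically inefficient; MPK ≈ 0.0559

Capital per effective worker breaks even when investment replaces (n + g + δ)·k; here n + g + δ = 0.135.
Steady-state k*: s·k^0.24 = 0.135·k gives k* = (0.58/0.135)^(1/0.76) ≈ 6.8080.
MPK = 0.24·6.8080^(-0.76) ≈ 0.0559.
MPK < n+g+δ = 0.135, so the economy is dynamically inefficient (over-saving).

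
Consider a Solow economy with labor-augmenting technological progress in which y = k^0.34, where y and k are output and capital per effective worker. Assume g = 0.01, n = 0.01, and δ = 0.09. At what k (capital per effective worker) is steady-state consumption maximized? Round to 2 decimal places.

The effective depreciation rate is n + g + δ = 0.01 + 0.01 + 0.09 = 0.11.
Golden rule sets MPK = n+g+δ: 0.34·k^(0.34−1) = 0.11, so k_gold = (0.34/0.11)^(1/0.66) ≈ 5.5278.

k_gold ≈ 5.53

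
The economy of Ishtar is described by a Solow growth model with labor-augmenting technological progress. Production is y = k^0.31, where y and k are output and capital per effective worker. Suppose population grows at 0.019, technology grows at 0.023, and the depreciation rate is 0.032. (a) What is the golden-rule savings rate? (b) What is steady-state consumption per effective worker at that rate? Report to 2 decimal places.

Break-even investment rate: n + g + δ = 0.019 + 0.023 + 0.032 = 0.074.
For Cobb-Douglas, s_gold equals capital's share: s_gold = 0.31.
Golden rule sets MPK = n+g+δ: 0.31·k^(0.31−1) = 0.074, so k_gold = (0.31/0.074)^(1/0.69) ≈ 7.9733.
y_gold = 7.9733^0.31 ≈ 1.9033; c_gold = (1−0.31)·y_gold ≈ 1.3133.

(a) s_gold = 0.31; (b) c_gold ≈ 1.31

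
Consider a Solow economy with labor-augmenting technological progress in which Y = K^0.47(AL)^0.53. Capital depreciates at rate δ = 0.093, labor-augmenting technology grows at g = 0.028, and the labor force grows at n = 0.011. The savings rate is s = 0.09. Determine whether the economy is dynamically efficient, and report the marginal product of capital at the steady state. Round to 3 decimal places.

Capital per effective worker breaks even when investment replaces (n + g + δ)·k; here n + g + δ = 0.132.
Steady-state k*: s·k^0.47 = 0.132·k gives k* = (0.09/0.132)^(1/0.53) ≈ 0.4855.
MPK = 0.47·0.4855^(-0.53) ≈ 0.6893.
MPK > n+g+δ = 0.132, so the economy is dynamically efficient (under-saving).

dynamically efficient; MPK ≈ 0.689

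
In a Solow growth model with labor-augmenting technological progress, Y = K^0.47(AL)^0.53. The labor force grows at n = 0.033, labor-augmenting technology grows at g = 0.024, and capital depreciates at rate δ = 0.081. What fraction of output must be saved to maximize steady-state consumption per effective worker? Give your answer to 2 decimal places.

Break-even investment rate: n + g + δ = 0.033 + 0.024 + 0.081 = 0.138.
At the golden rule MPK = n+g+δ, and in any Cobb-Douglas steady state s = (n+g+δ)·k/y = MPK·k/y = capital's share 0.47.

s_gold = 0.47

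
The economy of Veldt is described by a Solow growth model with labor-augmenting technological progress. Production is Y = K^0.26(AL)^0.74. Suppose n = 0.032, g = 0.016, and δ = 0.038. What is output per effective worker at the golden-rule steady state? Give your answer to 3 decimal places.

y_gold ≈ 1.475

The effective depreciation rate is n + g + δ = 0.032 + 0.016 + 0.038 = 0.086.
Setting f'(k) = n+g+δ gives 0.26·k^(0.26−1) = 0.086, hence k_gold = (0.26/0.086)^(1/0.74) ≈ 4.4595.
Output: y_gold = k_gold^0.26 = 4.4595^0.26 ≈ 1.4751.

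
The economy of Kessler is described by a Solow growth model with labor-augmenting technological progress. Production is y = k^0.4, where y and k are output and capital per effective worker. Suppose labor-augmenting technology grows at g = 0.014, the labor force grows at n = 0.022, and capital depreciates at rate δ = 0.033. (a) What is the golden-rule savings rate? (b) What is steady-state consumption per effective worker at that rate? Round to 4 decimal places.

Capital per effective worker breaks even when investment replaces (n + g + δ)·k; here n + g + δ = 0.069.
For Cobb-Douglas, s_gold equals capital's share: s_gold = 0.4.
Setting f'(k) = n+g+δ gives 0.4·k^(0.4−1) = 0.069, hence k_gold = (0.4/0.069)^(1/0.6) ≈ 18.7076.
y_gold = 18.7076^0.4 ≈ 3.2271; c_gold = (1−0.4)·y_gold ≈ 1.9362.

(a) s_gold = 0.4000; (b) c_gold ≈ 1.9362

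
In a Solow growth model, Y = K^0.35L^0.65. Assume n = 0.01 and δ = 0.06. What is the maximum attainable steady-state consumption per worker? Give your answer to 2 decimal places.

c_gold ≈ 1.55

Capital per worker breaks even when investment replaces (n + δ)·k; here n + δ = 0.07.
At the golden rule the marginal product of capital equals n+δ: 0.35·k^(0.35−1) = 0.07. Solving, k_gold = (0.35/0.07)^(1/0.65) ≈ 11.8943.
y_gold = 11.8943^0.35 ≈ 2.3789.
c_gold = y_gold − (n+δ)·k_gold = 2.3789 − 0.07·11.8943 ≈ 1.5463.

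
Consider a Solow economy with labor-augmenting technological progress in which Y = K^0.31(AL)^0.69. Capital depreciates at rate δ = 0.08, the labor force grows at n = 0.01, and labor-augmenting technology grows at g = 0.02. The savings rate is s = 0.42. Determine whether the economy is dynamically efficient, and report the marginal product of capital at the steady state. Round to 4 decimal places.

dynamically inefficient; MPK ≈ 0.0812

The effective depreciation rate is n + g + δ = 0.01 + 0.02 + 0.08 = 0.11.
Steady-state k*: s·k^0.31 = 0.11·k gives k* = (0.42/0.11)^(1/0.69) ≈ 6.9706.
MPK = 0.31·6.9706^(-0.69) ≈ 0.0812.
MPK < n+g+δ = 0.11, so the economy is dynamically inefficient (over-saving).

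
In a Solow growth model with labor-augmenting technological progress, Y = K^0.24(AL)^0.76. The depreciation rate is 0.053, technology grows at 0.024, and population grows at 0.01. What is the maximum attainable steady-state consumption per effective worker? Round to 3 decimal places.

c_gold ≈ 1.047

Break-even investment rate: n + g + δ = 0.01 + 0.024 + 0.053 = 0.087.
Setting f'(k) = n+g+δ gives 0.24·k^(0.24−1) = 0.087, hence k_gold = (0.24/0.087)^(1/0.76) ≈ 3.8007.
y_gold = 3.8007^0.24 ≈ 1.3777.
c_gold = y_gold − (n+g+δ)·k_gold = 1.3777 − 0.087·3.8007 ≈ 1.0471.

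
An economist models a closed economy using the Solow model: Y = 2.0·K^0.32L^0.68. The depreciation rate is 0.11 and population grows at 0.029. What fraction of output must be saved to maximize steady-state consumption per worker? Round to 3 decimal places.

Capital per worker breaks even when investment replaces (n + δ)·k; here n + δ = 0.139.
At the golden rule MPK = n+δ, and in any Cobb-Douglas steady state s = (n+δ)·k/y = MPK·k/y = capital's share 0.32.

s_gold = 0.320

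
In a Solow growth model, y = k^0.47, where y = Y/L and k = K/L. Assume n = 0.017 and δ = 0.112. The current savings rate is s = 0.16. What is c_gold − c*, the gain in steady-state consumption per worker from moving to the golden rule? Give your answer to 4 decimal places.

Break-even investment rate: n + δ = 0.017 + 0.112 = 0.129.
Current steady state (s = 0.16): k* = (0.16/0.129)^(1/0.53) ≈ 1.5013, y* = 1.5013^0.47 ≈ 1.2104, c* = (1−0.16)·1.2104 ≈ 1.0168.
At the golden rule the marginal product of capital equals n+δ: 0.47·k^(0.47−1) = 0.129. Solving, k_gold = (0.47/0.129)^(1/0.53) ≈ 11.4670.
y_gold = 11.4670^0.47 ≈ 3.1473, c_gold = y_gold − 0.129·k_gold ≈ 1.6681.
Gain: Δc = 1.6681 − 1.0168 ≈ 0.6513.

Δc ≈ 0.6513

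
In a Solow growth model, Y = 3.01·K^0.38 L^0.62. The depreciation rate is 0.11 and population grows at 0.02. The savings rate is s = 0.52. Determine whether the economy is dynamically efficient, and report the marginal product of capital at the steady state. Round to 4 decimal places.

dynamically inefficient; MPK ≈ 0.0950

Capital per worker breaks even when investment replaces (n + δ)·k; here n + δ = 0.13.
Steady-state k*: s·A·k^0.38 = 0.13·k gives k* = (0.52·3.01/0.13)^(1/0.62) ≈ 55.3281.
MPK = 0.38·3.01·55.3281^(-0.62) ≈ 0.0950.
MPK < n+δ = 0.13, so the economy is dynamically inefficient (over-saving).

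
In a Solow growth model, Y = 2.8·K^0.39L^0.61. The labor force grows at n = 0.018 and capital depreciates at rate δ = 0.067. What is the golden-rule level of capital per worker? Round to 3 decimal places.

The effective depreciation rate is n + δ = 0.018 + 0.067 = 0.085.
Maximizing c = f(k) − (n+δ)·k gives f'(k) = n+δ, i.e. 0.39·2.8·k^(0.39−1) = 0.085, so k_gold = (0.39·2.8/0.085)^(1/0.61) ≈ 65.7220.

k_gold ≈ 65.722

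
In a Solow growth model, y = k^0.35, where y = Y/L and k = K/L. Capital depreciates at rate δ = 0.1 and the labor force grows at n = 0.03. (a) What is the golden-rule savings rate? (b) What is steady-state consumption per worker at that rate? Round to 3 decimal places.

n + δ = 0.03 + 0.1 = 0.13.
For Cobb-Douglas, s_gold equals capital's share: s_gold = 0.35.
Maximizing c = f(k) − (n+δ)·k gives f'(k) = n+δ, i.e. 0.35·k^(0.35−1) = 0.13, so k_gold = (0.35/0.13)^(1/0.65) ≈ 4.5891.
y_gold = 4.5891^0.35 ≈ 1.7045; c_gold = (1−0.35)·y_gold ≈ 1.1079.

(a) s_gold = 0.350; (b) c_gold ≈ 1.108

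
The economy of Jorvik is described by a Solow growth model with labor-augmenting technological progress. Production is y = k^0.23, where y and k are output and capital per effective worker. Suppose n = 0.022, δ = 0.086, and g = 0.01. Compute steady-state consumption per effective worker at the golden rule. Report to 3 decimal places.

Capital per effective worker breaks even when investment replaces (n + g + δ)·k; here n + g + δ = 0.118.
Maximizing c = f(k) − (n+g+δ)·k gives f'(k) = n+g+δ, i.e. 0.23·k^(0.23−1) = 0.118, so k_gold = (0.23/0.118)^(1/0.77) ≈ 2.3792.
y_gold = 2.3792^0.23 ≈ 1.2206.
c_gold = y_gold − (n+g+δ)·k_gold = 1.2206 − 0.118·2.3792 ≈ 0.9399.

c_gold ≈ 0.940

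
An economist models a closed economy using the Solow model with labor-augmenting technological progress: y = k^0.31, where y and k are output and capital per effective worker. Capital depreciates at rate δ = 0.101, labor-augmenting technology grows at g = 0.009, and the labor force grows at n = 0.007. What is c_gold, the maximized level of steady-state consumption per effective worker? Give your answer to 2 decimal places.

c_gold ≈ 1.07

Capital per effective worker breaks even when investment replaces (n + g + δ)·k; here n + g + δ = 0.117.
Setting f'(k) = n+g+δ gives 0.31·k^(0.31−1) = 0.117, hence k_gold = (0.31/0.117)^(1/0.69) ≈ 4.1049.
y_gold = 4.1049^0.31 ≈ 1.5493.
c_gold = y_gold − (n+g+δ)·k_gold = 1.5493 − 0.117·4.1049 ≈ 1.0690.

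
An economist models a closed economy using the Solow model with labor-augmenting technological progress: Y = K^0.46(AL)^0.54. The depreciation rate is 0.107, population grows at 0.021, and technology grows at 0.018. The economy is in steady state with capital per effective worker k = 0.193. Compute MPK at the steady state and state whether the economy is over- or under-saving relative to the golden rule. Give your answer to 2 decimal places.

under-saving; MPK ≈ 1.12

Break-even investment rate: n + g + δ = 0.021 + 0.018 + 0.107 = 0.146.
MPK = 0.46·k^(0.46−1) = 0.46·0.193^(-0.54) ≈ 1.1183.
MPK > 0.146, so the economy is dynamically efficient (under-saving).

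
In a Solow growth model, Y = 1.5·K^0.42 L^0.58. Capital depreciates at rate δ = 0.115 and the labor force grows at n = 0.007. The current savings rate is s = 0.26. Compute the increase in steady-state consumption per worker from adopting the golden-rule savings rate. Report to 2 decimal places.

Break-even investment rate: n + δ = 0.007 + 0.115 = 0.122.
Current steady state (s = 0.26): k* = (0.26·1.5/0.122)^(1/0.58) ≈ 7.4162, y* = 1.5·7.4162^0.42 ≈ 3.4799, c* = (1−0.26)·3.4799 ≈ 2.5751.
At the golden rule the marginal product of capital equals n+δ: 0.42·1.5·k^(0.42−1) = 0.122. Solving, k_gold = (0.42·1.5/0.122)^(1/0.58) ≈ 16.9542.
y_gold = 1.5·16.9542^0.42 ≈ 4.9248, c_gold = y_gold − 0.122·k_gold ≈ 2.8564.
Gain: Δc = 2.8564 − 2.5751 ≈ 0.2812.

Δc ≈ 0.28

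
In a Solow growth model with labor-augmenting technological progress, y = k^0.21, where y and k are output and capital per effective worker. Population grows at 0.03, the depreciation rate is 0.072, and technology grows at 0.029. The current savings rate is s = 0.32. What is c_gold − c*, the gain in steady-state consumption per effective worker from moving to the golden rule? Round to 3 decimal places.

Capital per effective worker breaks even when investment replaces (n + g + δ)·k; here n + g + δ = 0.131.
Current steady state (s = 0.32): k* = (0.32/0.131)^(1/0.79) ≈ 3.0973, y* = 3.0973^0.21 ≈ 1.2680, c* = (1−0.32)·1.2680 ≈ 0.8622.
Maximizing c = f(k) − (n+g+δ)·k gives f'(k) = n+g+δ, i.e. 0.21·k^(0.21−1) = 0.131, so k_gold = (0.21/0.131)^(1/0.79) ≈ 1.8173.
y_gold = 1.8173^0.21 ≈ 1.1337, c_gold = y_gold − 0.131·k_gold ≈ 0.8956.
Gain: Δc = 0.8956 − 0.8622 ≈ 0.0334.

Δc ≈ 0.033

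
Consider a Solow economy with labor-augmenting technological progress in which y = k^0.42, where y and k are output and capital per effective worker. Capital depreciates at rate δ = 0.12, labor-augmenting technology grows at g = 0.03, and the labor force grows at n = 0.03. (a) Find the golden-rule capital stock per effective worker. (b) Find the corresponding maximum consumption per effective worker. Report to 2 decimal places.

(a) k_gold ≈ 4.31; (b) c_gold ≈ 1.07

n + g + δ = 0.03 + 0.03 + 0.12 = 0.18.
At the golden rule the marginal product of capital equals n+g+δ: 0.42·k^(0.42−1) = 0.18. Solving, k_gold = (0.42/0.18)^(1/0.58) ≈ 4.3097.
y_gold = 4.3097^0.42 ≈ 1.8470; c_gold = y_gold − 0.18·k_gold ≈ 1.0713.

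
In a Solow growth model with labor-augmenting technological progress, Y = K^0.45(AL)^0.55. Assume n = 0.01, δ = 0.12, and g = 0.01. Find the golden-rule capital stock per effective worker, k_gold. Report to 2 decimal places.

Break-even investment rate: n + g + δ = 0.01 + 0.01 + 0.12 = 0.14.
Setting f'(k) = n+g+δ gives 0.45·k^(0.45−1) = 0.14, hence k_gold = (0.45/0.14)^(1/0.55) ≈ 8.3555.

k_gold ≈ 8.36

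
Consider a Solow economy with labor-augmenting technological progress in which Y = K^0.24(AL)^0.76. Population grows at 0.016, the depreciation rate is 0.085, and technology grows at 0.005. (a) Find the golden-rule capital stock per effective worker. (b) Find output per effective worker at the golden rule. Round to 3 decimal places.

(a) k_gold ≈ 2.931; (b) y_gold ≈ 1.294

Break-even investment rate: n + g + δ = 0.016 + 0.005 + 0.085 = 0.106.
At the golden rule the marginal product of capital equals n+g+δ: 0.24·k^(0.24−1) = 0.106. Solving, k_gold = (0.24/0.106)^(1/0.76) ≈ 2.9308.
y_gold = 2.9308^0.24 ≈ 1.2944.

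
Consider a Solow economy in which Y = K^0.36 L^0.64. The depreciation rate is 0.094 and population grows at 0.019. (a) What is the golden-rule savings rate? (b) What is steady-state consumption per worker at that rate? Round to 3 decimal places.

n + δ = 0.019 + 0.094 = 0.113.
For Cobb-Douglas, s_gold equals capital's share: s_gold = 0.36.
Maximizing c = f(k) − (n+δ)·k gives f'(k) = n+δ, i.e. 0.36·k^(0.36−1) = 0.113, so k_gold = (0.36/0.113)^(1/0.64) ≈ 6.1135.
y_gold = 6.1135^0.36 ≈ 1.9189; c_gold = (1−0.36)·y_gold ≈ 1.2281.

(a) s_gold = 0.360; (b) c_gold ≈ 1.228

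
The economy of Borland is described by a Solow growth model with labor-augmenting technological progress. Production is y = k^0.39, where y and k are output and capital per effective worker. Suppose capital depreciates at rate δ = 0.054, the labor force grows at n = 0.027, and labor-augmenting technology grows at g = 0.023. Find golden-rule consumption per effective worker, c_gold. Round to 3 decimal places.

Capital per effective worker breaks even when investment replaces (n + g + δ)·k; here n + g + δ = 0.104.
Golden rule sets MPK = n+g+δ: 0.39·k^(0.39−1) = 0.104, so k_gold = (0.39/0.104)^(1/0.61) ≈ 8.7304.
y_gold = 8.7304^0.39 ≈ 2.3281.
c_gold = y_gold − (n+g+δ)·k_gold = 2.3281 − 0.104·8.7304 ≈ 1.4201.

c_gold ≈ 1.420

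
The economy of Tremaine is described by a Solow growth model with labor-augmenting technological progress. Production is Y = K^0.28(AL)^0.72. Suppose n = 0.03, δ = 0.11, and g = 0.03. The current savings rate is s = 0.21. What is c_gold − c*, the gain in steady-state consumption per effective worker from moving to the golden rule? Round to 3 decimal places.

n + g + δ = 0.03 + 0.03 + 0.11 = 0.17.
Current steady state (s = 0.21): k* = (0.21/0.17)^(1/0.72) ≈ 1.3411, y* = 1.3411^0.28 ≈ 1.0856, c* = (1−0.21)·1.0856 ≈ 0.8577.
At the golden rule the marginal product of capital equals n+g+δ: 0.28·k^(0.28−1) = 0.17. Solving, k_gold = (0.28/0.17)^(1/0.72) ≈ 1.9998.
y_gold = 1.9998^0.28 ≈ 1.2142, c_gold = y_gold − 0.17·k_gold ≈ 0.8742.
Gain: Δc = 0.8742 − 0.8577 ≈ 0.0165.

Δc ≈ 0.017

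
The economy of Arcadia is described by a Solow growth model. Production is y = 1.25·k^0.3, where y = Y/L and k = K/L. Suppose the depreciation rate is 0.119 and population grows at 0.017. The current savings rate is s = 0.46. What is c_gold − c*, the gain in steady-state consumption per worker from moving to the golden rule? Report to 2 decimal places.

The effective depreciation rate is n + δ = 0.017 + 0.119 = 0.136.
Current steady state (s = 0.46): k* = (0.46·1.25/0.136)^(1/0.7) ≈ 7.8428, y* = 1.25·7.8428^0.3 ≈ 2.3187, c* = (1−0.46)·2.3187 ≈ 1.2521.
Golden rule sets MPK = n+δ: 0.3·1.25·k^(0.3−1) = 0.136, so k_gold = (0.3·1.25/0.136)^(1/0.7) ≈ 4.2587.
y_gold = 1.25·4.2587^0.3 ≈ 1.9306, c_gold = y_gold − 0.136·k_gold ≈ 1.3514.
Gain: Δc = 1.3514 − 1.2521 ≈ 0.0993.

Δc ≈ 0.10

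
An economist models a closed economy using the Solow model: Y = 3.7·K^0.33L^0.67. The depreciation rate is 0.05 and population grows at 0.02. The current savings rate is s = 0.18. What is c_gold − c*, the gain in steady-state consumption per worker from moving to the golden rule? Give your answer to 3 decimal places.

Δc ≈ 0.932

n + δ = 0.02 + 0.05 = 0.07.
Current steady state (s = 0.18): k* = (0.18·3.7/0.07)^(1/0.67) ≈ 28.8578, y* = 3.7·28.8578^0.33 ≈ 11.2225, c* = (1−0.18)·11.2225 ≈ 9.2024.
Setting f'(k) = n+δ gives 0.33·3.7·k^(0.33−1) = 0.07, hence k_gold = (0.33·3.7/0.07)^(1/0.67) ≈ 71.3117.
y_gold = 3.7·71.3117^0.33 ≈ 15.1267, c_gold = y_gold − 0.07·k_gold ≈ 10.1349.
Gain: Δc = 10.1349 − 9.2024 ≈ 0.9325.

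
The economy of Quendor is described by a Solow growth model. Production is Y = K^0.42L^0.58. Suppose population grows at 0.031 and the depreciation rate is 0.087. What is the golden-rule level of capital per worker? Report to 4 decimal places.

The effective depreciation rate is n + δ = 0.031 + 0.087 = 0.118.
Setting f'(k) = n+δ gives 0.42·k^(0.42−1) = 0.118, hence k_gold = (0.42/0.118)^(1/0.58) ≈ 8.9255.

k_gold ≈ 8.9255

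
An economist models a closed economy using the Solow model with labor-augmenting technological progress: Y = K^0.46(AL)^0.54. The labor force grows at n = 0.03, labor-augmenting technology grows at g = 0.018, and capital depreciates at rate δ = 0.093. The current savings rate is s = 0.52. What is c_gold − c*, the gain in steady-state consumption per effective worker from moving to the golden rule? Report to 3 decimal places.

Δc ≈ 0.020

n + g + δ = 0.03 + 0.018 + 0.093 = 0.141.
Current steady state (s = 0.52): k* = (0.52/0.141)^(1/0.54) ≈ 11.2099, y* = 11.2099^0.46 ≈ 3.0396, c* = (1−0.52)·3.0396 ≈ 1.4590.
Maximizing c = f(k) − (n+g+δ)·k gives f'(k) = n+g+δ, i.e. 0.46·k^(0.46−1) = 0.141, so k_gold = (0.46/0.141)^(1/0.54) ≈ 8.9330.
y_gold = 8.9330^0.46 ≈ 2.7382, c_gold = y_gold − 0.141·k_gold ≈ 1.4786.
Gain: Δc = 1.4786 − 1.4590 ≈ 0.0196.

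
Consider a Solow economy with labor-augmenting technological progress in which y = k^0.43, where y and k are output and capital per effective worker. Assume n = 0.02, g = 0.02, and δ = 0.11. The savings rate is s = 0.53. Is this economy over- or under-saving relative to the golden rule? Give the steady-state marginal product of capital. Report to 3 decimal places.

over-saving; MPK ≈ 0.122

n + g + δ = 0.02 + 0.02 + 0.11 = 0.15.
Steady-state k*: s·k^0.43 = 0.15·k gives k* = (0.53/0.15)^(1/0.57) ≈ 9.1565.
MPK = 0.43·9.1565^(-0.57) ≈ 0.1217.
MPK < n+g+δ = 0.15, so the economy is dynamically inefficient (over-saving).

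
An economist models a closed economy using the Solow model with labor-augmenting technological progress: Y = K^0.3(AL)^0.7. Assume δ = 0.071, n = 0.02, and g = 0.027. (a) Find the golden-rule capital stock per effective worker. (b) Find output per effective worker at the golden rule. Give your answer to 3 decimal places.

(a) k_gold ≈ 3.792; (b) y_gold ≈ 1.492

The effective depreciation rate is n + g + δ = 0.02 + 0.027 + 0.071 = 0.118.
Maximizing c = f(k) − (n+g+δ)·k gives f'(k) = n+g+δ, i.e. 0.3·k^(0.3−1) = 0.118, so k_gold = (0.3/0.118)^(1/0.7) ≈ 3.7924.
y_gold = 3.7924^0.3 ≈ 1.4917.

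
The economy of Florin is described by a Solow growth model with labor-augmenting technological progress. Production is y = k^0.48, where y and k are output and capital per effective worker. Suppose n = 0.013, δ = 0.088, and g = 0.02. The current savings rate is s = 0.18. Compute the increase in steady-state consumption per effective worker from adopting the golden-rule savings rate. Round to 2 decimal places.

Break-even investment rate: n + g + δ = 0.013 + 0.02 + 0.088 = 0.121.
Current steady state (s = 0.18): k* = (0.18/0.121)^(1/0.52) ≈ 2.1464, y* = 2.1464^0.48 ≈ 1.4428, c* = (1−0.18)·1.4428 ≈ 1.1831.
Golden rule sets MPK = n+g+δ: 0.48·k^(0.48−1) = 0.121, so k_gold = (0.48/0.121)^(1/0.52) ≈ 14.1539.
y_gold = 14.1539^0.48 ≈ 3.5680, c_gold = y_gold − 0.121·k_gold ≈ 1.8553.
Gain: Δc = 1.8553 − 1.1831 ≈ 0.6722.

Δc ≈ 0.67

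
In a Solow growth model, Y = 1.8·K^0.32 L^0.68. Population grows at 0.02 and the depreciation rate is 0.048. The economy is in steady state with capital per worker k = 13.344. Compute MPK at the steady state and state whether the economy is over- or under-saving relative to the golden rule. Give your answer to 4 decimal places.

under-saving; MPK ≈ 0.0989

Break-even investment rate: n + δ = 0.02 + 0.048 = 0.068.
MPK = 0.32·1.8·k^(0.32−1) = 0.32·1.8·13.344^(-0.68) ≈ 0.0989.
MPK > 0.068, so the economy is dynamically efficient (under-saving).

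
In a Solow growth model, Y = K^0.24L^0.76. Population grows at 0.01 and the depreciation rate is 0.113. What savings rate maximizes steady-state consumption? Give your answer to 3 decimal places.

Break-even investment rate: n + δ = 0.01 + 0.113 = 0.123.
At the golden rule MPK = n+δ, and in any Cobb-Douglas steady state s = (n+δ)·k/y = MPK·k/y = capital's share 0.24.

s_gold = 0.240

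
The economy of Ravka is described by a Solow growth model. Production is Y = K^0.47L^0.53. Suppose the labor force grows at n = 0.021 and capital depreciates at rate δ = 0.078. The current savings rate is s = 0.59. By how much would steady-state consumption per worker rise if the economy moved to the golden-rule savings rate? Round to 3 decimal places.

Capital per worker breaks even when investment replaces (n + δ)·k; here n + δ = 0.099.
Current steady state (s = 0.59): k* = (0.59/0.099)^(1/0.53) ≈ 29.0184, y* = 29.0184^0.47 ≈ 4.8692, c* = (1−0.59)·4.8692 ≈ 1.9964.
Golden rule sets MPK = n+δ: 0.47·k^(0.47−1) = 0.099, so k_gold = (0.47/0.099)^(1/0.53) ≈ 18.8949.
y_gold = 18.8949^0.47 ≈ 3.9800, c_gold = y_gold − 0.099·k_gold ≈ 2.1094.
Gain: Δc = 2.1094 − 1.9964 ≈ 0.1130.

Δc ≈ 0.113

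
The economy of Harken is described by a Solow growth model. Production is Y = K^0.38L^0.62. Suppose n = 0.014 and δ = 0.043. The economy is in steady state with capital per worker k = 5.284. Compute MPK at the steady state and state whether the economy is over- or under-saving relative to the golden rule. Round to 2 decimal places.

under-saving; MPK ≈ 0.14

Break-even investment rate: n + δ = 0.014 + 0.043 = 0.057.
MPK = 0.38·k^(0.38−1) = 0.38·5.284^(-0.62) ≈ 0.1354.
MPK > 0.057, so the economy is dynamically efficient (under-saving).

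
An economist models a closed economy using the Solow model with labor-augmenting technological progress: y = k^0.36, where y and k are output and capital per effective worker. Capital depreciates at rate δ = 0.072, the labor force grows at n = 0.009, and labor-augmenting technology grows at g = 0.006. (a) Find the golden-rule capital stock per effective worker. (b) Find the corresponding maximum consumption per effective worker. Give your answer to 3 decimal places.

Break-even investment rate: n + g + δ = 0.009 + 0.006 + 0.072 = 0.087.
Setting f'(k) = n+g+δ gives 0.36·k^(0.36−1) = 0.087, hence k_gold = (0.36/0.087)^(1/0.64) ≈ 9.1986.
y_gold = 9.1986^0.36 ≈ 2.2230; c_gold = y_gold − 0.087·k_gold ≈ 1.4227.

(a) k_gold ≈ 9.199; (b) c_gold ≈ 1.423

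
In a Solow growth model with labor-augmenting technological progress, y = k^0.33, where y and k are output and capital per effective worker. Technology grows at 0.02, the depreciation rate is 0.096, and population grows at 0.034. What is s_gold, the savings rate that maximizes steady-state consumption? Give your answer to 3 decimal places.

The effective depreciation rate is n + g + δ = 0.034 + 0.02 + 0.096 = 0.15.
At the golden rule MPK = n+g+δ, and in any Cobb-Douglas steady state s = (n+g+δ)·k/y = MPK·k/y = capital's share 0.33.

s_gold = 0.330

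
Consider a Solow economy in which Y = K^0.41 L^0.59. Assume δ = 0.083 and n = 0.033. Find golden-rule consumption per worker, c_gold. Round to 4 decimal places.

c_gold ≈ 1.4187

Break-even investment rate: n + δ = 0.033 + 0.083 = 0.116.
Golden rule sets MPK = n+δ: 0.41·k^(0.41−1) = 0.116, so k_gold = (0.41/0.116)^(1/0.59) ≈ 8.4990.
y_gold = 8.4990^0.41 ≈ 2.4046.
c_gold = y_gold − (n+δ)·k_gold = 2.4046 − 0.116·8.4990 ≈ 1.4187.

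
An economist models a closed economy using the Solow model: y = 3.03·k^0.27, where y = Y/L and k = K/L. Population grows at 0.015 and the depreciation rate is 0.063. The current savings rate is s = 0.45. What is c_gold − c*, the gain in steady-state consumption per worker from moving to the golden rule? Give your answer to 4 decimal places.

Capital per worker breaks even when investment replaces (n + δ)·k; here n + δ = 0.078.
Current steady state (s = 0.45): k* = (0.45·3.03/0.078)^(1/0.73) ≈ 50.3660, y* = 3.03·50.3660^0.27 ≈ 8.7301, c* = (1−0.45)·8.7301 ≈ 4.8016.
Golden rule sets MPK = n+δ: 0.27·3.03·k^(0.27−1) = 0.078, so k_gold = (0.27·3.03/0.078)^(1/0.73) ≈ 25.0170.
y_gold = 3.03·25.0170^0.27 ≈ 7.2271, c_gold = y_gold − 0.078·k_gold ≈ 5.2758.
Gain: Δc = 5.2758 − 4.8016 ≈ 0.4742.

Δc ≈ 0.4742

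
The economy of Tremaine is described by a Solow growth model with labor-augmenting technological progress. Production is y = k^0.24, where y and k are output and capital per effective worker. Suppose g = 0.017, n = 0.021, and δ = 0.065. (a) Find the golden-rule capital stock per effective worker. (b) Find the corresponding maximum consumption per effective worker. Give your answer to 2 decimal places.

(a) k_gold ≈ 3.04; (b) c_gold ≈ 0.99

Break-even investment rate: n + g + δ = 0.021 + 0.017 + 0.065 = 0.103.
Maximizing c = f(k) − (n+g+δ)·k gives f'(k) = n+g+δ, i.e. 0.24·k^(0.24−1) = 0.103, so k_gold = (0.24/0.103)^(1/0.76) ≈ 3.0436.
y_gold = 3.0436^0.24 ≈ 1.3062; c_gold = y_gold − 0.103·k_gold ≈ 0.9927.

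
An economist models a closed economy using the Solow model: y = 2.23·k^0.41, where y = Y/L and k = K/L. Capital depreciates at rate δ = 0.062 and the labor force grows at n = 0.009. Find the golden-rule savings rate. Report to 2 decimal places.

s_gold = 0.41

Capital per worker breaks even when investment replaces (n + δ)·k; here n + δ = 0.071.
At the golden rule MPK = n+δ, and in any Cobb-Douglas steady state s = (n+δ)·k/y = MPK·k/y = capital's share 0.41.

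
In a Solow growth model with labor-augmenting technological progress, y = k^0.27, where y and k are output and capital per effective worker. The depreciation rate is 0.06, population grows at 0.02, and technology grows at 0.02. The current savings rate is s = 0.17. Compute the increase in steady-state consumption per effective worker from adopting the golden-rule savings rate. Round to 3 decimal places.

Δc ≈ 0.044

Capital per effective worker breaks even when investment replaces (n + g + δ)·k; here n + g + δ = 0.1.
Current steady state (s = 0.17): k* = (0.17/0.1)^(1/0.73) ≈ 2.0686, y* = 2.0686^0.27 ≈ 1.2168, c* = (1−0.17)·1.2168 ≈ 1.0100.
Maximizing c = f(k) − (n+g+δ)·k gives f'(k) = n+g+δ, i.e. 0.27·k^(0.27−1) = 0.1, so k_gold = (0.27/0.1)^(1/0.73) ≈ 3.8986.
y_gold = 3.8986^0.27 ≈ 1.4439, c_gold = y_gold − 0.1·k_gold ≈ 1.0541.
Gain: Δc = 1.0541 − 1.0100 ≈ 0.0441.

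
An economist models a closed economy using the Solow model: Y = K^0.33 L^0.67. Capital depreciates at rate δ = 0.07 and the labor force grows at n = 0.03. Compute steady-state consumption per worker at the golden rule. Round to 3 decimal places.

c_gold ≈ 1.206

Capital per worker breaks even when investment replaces (n + δ)·k; here n + δ = 0.1.
Setting f'(k) = n+δ gives 0.33·k^(0.33−1) = 0.1, hence k_gold = (0.33/0.1)^(1/0.67) ≈ 5.9416.
y_gold = 5.9416^0.33 ≈ 1.8005.
c_gold = y_gold − (n+δ)·k_gold = 1.8005 − 0.1·5.9416 ≈ 1.2063.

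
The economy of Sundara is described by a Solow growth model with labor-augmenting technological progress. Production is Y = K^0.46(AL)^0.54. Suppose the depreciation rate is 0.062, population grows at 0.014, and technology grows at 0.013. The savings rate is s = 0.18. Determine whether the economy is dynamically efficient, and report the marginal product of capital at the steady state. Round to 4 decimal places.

dynamically efficient; MPK ≈ 0.2274

The effective depreciation rate is n + g + δ = 0.014 + 0.013 + 0.062 = 0.089.
Steady-state k*: s·k^0.46 = 0.089·k gives k* = (0.18/0.089)^(1/0.54) ≈ 3.6851.
MPK = 0.46·3.6851^(-0.54) ≈ 0.2274.
MPK > n+g+δ = 0.089, so the economy is dynamically efficient (under-saving).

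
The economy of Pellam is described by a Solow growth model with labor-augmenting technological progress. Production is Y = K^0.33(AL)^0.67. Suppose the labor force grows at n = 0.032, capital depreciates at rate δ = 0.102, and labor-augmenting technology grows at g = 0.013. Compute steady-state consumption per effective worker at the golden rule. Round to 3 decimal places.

Capital per effective worker breaks even when investment replaces (n + g + δ)·k; here n + g + δ = 0.147.
Setting f'(k) = n+g+δ gives 0.33·k^(0.33−1) = 0.147, hence k_gold = (0.33/0.147)^(1/0.67) ≈ 3.3433.
y_gold = 3.3433^0.33 ≈ 1.4893.
c_gold = y_gold − (n+g+δ)·k_gold = 1.4893 − 0.147·3.3433 ≈ 0.9978.

c_gold ≈ 0.998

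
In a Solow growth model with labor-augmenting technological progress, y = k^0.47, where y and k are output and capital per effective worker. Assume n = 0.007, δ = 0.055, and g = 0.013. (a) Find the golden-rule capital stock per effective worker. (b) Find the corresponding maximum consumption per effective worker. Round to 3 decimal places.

The effective depreciation rate is n + g + δ = 0.007 + 0.013 + 0.055 = 0.075.
Golden rule sets MPK = n+g+δ: 0.47·k^(0.47−1) = 0.075, so k_gold = (0.47/0.075)^(1/0.53) ≈ 31.9038.
y_gold = 31.9038^0.47 ≈ 5.0910; c_gold = y_gold − 0.075·k_gold ≈ 2.6982.

(a) k_gold ≈ 31.904; (b) c_gold ≈ 2.698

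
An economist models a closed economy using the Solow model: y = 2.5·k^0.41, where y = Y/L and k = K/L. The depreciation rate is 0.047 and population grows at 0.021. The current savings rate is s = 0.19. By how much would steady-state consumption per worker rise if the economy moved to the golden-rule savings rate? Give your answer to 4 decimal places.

Break-even investment rate: n + δ = 0.021 + 0.047 = 0.068.
Current steady state (s = 0.19): k* = (0.19·2.5/0.068)^(1/0.59) ≈ 26.9663, y* = 2.5·26.9663^0.41 ≈ 9.6511, c* = (1−0.19)·9.6511 ≈ 7.8174.
Golden rule sets MPK = n+δ: 0.41·2.5·k^(0.41−1) = 0.068, so k_gold = (0.41·2.5/0.068)^(1/0.59) ≈ 99.3058.
y_gold = 2.5·99.3058^0.41 ≈ 16.4702, c_gold = y_gold − 0.068·k_gold ≈ 9.7174.
Gain: Δc = 9.7174 − 7.8174 ≈ 1.9000.

Δc ≈ 1.9000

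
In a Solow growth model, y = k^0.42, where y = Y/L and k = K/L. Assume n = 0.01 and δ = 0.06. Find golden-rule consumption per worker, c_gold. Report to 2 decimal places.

c_gold ≈ 2.12

Capital per worker breaks even when investment replaces (n + δ)·k; here n + δ = 0.07.
Setting f'(k) = n+δ gives 0.42·k^(0.42−1) = 0.07, hence k_gold = (0.42/0.07)^(1/0.58) ≈ 21.9604.
y_gold = 21.9604^0.42 ≈ 3.6601.
c_gold = y_gold − (n+δ)·k_gold = 3.6601 − 0.07·21.9604 ≈ 2.1228.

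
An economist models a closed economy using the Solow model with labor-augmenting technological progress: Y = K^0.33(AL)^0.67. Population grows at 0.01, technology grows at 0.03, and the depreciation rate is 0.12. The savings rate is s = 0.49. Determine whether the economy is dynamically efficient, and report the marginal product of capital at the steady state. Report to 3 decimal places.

dynamically inefficient; MPK ≈ 0.108

n + g + δ = 0.01 + 0.03 + 0.12 = 0.16.
Steady-state k*: s·k^0.33 = 0.16·k gives k* = (0.49/0.16)^(1/0.67) ≈ 5.3148.
MPK = 0.33·5.3148^(-0.67) ≈ 0.1078.
MPK < n+g+δ = 0.16, so the economy is dynamically inefficient (over-saving).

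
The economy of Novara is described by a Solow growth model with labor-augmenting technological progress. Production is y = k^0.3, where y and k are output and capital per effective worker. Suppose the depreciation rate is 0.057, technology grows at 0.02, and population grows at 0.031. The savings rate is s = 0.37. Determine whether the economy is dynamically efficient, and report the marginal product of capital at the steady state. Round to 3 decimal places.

dynamically inefficient; MPK ≈ 0.088

Break-even investment rate: n + g + δ = 0.031 + 0.02 + 0.057 = 0.108.
Steady-state k*: s·k^0.3 = 0.108·k gives k* = (0.37/0.108)^(1/0.7) ≈ 5.8072.
MPK = 0.3·5.8072^(-0.7) ≈ 0.0876.
MPK < n+g+δ = 0.108, so the economy is dynamically inefficient (over-saving).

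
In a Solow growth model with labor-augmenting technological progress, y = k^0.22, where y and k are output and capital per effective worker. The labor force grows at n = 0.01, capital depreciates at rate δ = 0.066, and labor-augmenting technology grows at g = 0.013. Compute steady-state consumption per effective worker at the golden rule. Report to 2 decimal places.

n + g + δ = 0.01 + 0.013 + 0.066 = 0.089.
Golden rule sets MPK = n+g+δ: 0.22·k^(0.22−1) = 0.089, so k_gold = (0.22/0.089)^(1/0.78) ≈ 3.1907.
y_gold = 3.1907^0.22 ≈ 1.2908.
c_gold = y_gold − (n+g+δ)·k_gold = 1.2908 − 0.089·3.1907 ≈ 1.0068.

c_gold ≈ 1.01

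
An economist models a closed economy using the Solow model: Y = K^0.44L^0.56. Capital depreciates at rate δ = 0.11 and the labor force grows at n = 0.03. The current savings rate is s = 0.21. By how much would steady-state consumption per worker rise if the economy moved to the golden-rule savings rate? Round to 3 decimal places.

Capital per worker breaks even when investment replaces (n + δ)·k; here n + δ = 0.14.
Current steady state (s = 0.21): k* = (0.21/0.14)^(1/0.56) ≈ 2.0628, y* = 2.0628^0.44 ≈ 1.3752, c* = (1−0.21)·1.3752 ≈ 1.0864.
Maximizing c = f(k) − (n+δ)·k gives f'(k) = n+δ, i.e. 0.44·k^(0.44−1) = 0.14, so k_gold = (0.44/0.14)^(1/0.56) ≈ 7.7282.
y_gold = 7.7282^0.44 ≈ 2.4590, c_gold = y_gold − 0.14·k_gold ≈ 1.3770.
Gain: Δc = 1.3770 − 1.0864 ≈ 0.2906.

Δc ≈ 0.291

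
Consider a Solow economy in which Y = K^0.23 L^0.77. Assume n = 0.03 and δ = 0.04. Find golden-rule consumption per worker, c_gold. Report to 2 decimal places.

c_gold ≈ 1.10

Break-even investment rate: n + δ = 0.03 + 0.04 = 0.07.
Golden rule sets MPK = n+δ: 0.23·k^(0.23−1) = 0.07, so k_gold = (0.23/0.07)^(1/0.77) ≈ 4.6876.
y_gold = 4.6876^0.23 ≈ 1.4267.
c_gold = y_gold − (n+δ)·k_gold = 1.4267 − 0.07·4.6876 ≈ 1.0985.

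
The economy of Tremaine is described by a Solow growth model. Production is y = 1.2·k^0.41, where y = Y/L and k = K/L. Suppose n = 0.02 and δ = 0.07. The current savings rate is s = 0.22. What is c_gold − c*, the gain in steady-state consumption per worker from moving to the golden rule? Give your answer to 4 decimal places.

Δc ≈ 0.3279

The effective depreciation rate is n + δ = 0.02 + 0.07 = 0.09.
Current steady state (s = 0.22): k* = (0.22·1.2/0.09)^(1/0.59) ≈ 6.1964, y* = 1.2·6.1964^0.41 ≈ 2.5349, c* = (1−0.22)·2.5349 ≈ 1.9772.
Golden rule sets MPK = n+δ: 0.41·1.2·k^(0.41−1) = 0.09, so k_gold = (0.41·1.2/0.09)^(1/0.59) ≈ 17.7982.
y_gold = 1.2·17.7982^0.41 ≈ 3.9069, c_gold = y_gold − 0.09·k_gold ≈ 2.3051.
Gain: Δc = 2.3051 − 1.9772 ≈ 0.3279.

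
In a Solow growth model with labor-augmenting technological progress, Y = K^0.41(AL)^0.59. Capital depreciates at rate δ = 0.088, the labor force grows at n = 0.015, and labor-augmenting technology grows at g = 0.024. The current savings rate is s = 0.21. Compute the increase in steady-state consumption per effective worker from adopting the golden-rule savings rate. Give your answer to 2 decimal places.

Capital per effective worker breaks even when investment replaces (n + g + δ)·k; here n + g + δ = 0.127.
Current steady state (s = 0.21): k* = (0.21/0.127)^(1/0.59) ≈ 2.3453, y* = 2.3453^0.41 ≈ 1.4183, c* = (1−0.21)·1.4183 ≈ 1.1205.
Maximizing c = f(k) − (n+g+δ)·k gives f'(k) = n+g+δ, i.e. 0.41·k^(0.41−1) = 0.127, so k_gold = (0.41/0.127)^(1/0.59) ≈ 7.2892.
y_gold = 7.2892^0.41 ≈ 2.2579, c_gold = y_gold − 0.127·k_gold ≈ 1.3321.
Gain: Δc = 1.3321 − 1.1205 ≈ 0.2117.

Δc ≈ 0.21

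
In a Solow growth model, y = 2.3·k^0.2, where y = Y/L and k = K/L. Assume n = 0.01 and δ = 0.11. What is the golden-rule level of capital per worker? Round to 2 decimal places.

k_gold ≈ 5.36

The effective depreciation rate is n + δ = 0.01 + 0.11 = 0.12.
Golden rule sets MPK = n+δ: 0.2·2.3·k^(0.2−1) = 0.12, so k_gold = (0.2·2.3/0.12)^(1/0.8) ≈ 5.3638.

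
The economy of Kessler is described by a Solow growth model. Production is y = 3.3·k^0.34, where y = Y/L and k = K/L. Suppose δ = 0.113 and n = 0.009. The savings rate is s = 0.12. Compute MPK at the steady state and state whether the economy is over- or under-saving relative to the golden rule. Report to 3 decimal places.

Capital per worker breaks even when investment replaces (n + δ)·k; here n + δ = 0.122.
Steady-state k*: s·A·k^0.34 = 0.122·k gives k* = (0.12·3.3/0.122)^(1/0.66) ≈ 5.9532.
MPK = 0.34·3.3·5.9532^(-0.66) ≈ 0.3457.
MPK > n+δ = 0.122, so the economy is dynamically efficient (under-saving).

under-saving; MPK ≈ 0.346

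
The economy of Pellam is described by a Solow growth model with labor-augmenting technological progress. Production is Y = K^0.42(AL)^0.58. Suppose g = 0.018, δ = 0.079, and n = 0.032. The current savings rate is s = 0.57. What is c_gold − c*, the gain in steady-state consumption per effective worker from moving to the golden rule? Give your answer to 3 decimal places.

Δc ≈ 0.102

Break-even investment rate: n + g + δ = 0.032 + 0.018 + 0.079 = 0.129.
Current steady state (s = 0.57): k* = (0.57/0.129)^(1/0.58) ≈ 12.9587, y* = 12.9587^0.42 ≈ 2.9328, c* = (1−0.57)·2.9328 ≈ 1.2611.
Maximizing c = f(k) − (n+g+δ)·k gives f'(k) = n+g+δ, i.e. 0.42·k^(0.42−1) = 0.129, so k_gold = (0.42/0.129)^(1/0.58) ≈ 7.6541.
y_gold = 7.6541^0.42 ≈ 2.3509, c_gold = y_gold − 0.129·k_gold ≈ 1.3635.
Gain: Δc = 1.3635 − 1.2611 ≈ 0.1024.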